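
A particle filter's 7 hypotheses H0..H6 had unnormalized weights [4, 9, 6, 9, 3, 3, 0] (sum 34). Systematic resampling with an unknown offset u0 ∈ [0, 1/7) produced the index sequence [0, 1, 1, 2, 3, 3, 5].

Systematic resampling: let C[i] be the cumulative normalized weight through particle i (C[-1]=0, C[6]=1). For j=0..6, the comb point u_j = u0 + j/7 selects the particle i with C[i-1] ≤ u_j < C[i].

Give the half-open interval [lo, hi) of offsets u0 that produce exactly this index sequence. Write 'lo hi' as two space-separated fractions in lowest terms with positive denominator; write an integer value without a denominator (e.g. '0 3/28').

C = [2/17, 13/34, 19/34, 14/17, 31/34, 1, 1]
j=0 picked index 0: u0 ∈ [0, 2/17)
j=1 picked index 1: u0 ∈ [-3/119, 57/238)
j=2 picked index 1: u0 ∈ [-20/119, 23/238)
j=3 picked index 2: u0 ∈ [-11/238, 31/238)
j=4 picked index 3: u0 ∈ [-3/238, 30/119)
j=5 picked index 3: u0 ∈ [-37/238, 13/119)
j=6 picked index 5: u0 ∈ [13/238, 1/7)
intersection: [13/238, 23/238)

13/238 23/238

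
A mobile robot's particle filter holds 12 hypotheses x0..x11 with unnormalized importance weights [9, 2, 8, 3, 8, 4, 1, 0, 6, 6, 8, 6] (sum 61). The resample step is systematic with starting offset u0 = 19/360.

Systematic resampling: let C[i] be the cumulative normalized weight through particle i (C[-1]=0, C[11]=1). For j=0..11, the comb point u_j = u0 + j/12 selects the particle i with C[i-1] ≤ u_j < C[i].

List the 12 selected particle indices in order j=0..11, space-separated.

0 0 2 2 4 4 5 8 9 10 10 11

C = [9/61, 11/61, 19/61, 22/61, 30/61, 34/61, 35/61, 35/61, 41/61, 47/61, 55/61, 1]
j=0: u_0=19/360 ∈ [0, 9/61) → index 0
j=1: u_1=49/360 ∈ [0, 9/61) → index 0
j=2: u_2=79/360 ∈ [11/61, 19/61) → index 2
j=3: u_3=109/360 ∈ [11/61, 19/61) → index 2
j=4: u_4=139/360 ∈ [22/61, 30/61) → index 4
j=5: u_5=169/360 ∈ [22/61, 30/61) → index 4
j=6: u_6=199/360 ∈ [30/61, 34/61) → index 5
j=7: u_7=229/360 ∈ [35/61, 41/61) → index 8
j=8: u_8=259/360 ∈ [41/61, 47/61) → index 9
j=9: u_9=289/360 ∈ [47/61, 55/61) → index 10
j=10: u_10=319/360 ∈ [47/61, 55/61) → index 10
j=11: u_11=349/360 ∈ [55/61, 1) → index 11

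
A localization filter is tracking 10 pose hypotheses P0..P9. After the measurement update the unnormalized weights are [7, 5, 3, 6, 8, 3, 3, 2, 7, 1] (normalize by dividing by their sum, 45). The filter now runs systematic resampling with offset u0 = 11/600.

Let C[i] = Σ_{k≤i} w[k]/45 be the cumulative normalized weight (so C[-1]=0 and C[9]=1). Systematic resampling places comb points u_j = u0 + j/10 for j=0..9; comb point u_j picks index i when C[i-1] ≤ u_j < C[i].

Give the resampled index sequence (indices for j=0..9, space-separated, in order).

0 0 1 2 3 4 4 6 7 8

C = [7/45, 4/15, 1/3, 7/15, 29/45, 32/45, 7/9, 37/45, 44/45, 1]
j=0: u_0=11/600 ∈ [0, 7/45) → index 0
j=1: u_1=71/600 ∈ [0, 7/45) → index 0
j=2: u_2=131/600 ∈ [7/45, 4/15) → index 1
j=3: u_3=191/600 ∈ [4/15, 1/3) → index 2
j=4: u_4=251/600 ∈ [1/3, 7/15) → index 3
j=5: u_5=311/600 ∈ [7/15, 29/45) → index 4
j=6: u_6=371/600 ∈ [7/15, 29/45) → index 4
j=7: u_7=431/600 ∈ [32/45, 7/9) → index 6
j=8: u_8=491/600 ∈ [7/9, 37/45) → index 7
j=9: u_9=551/600 ∈ [37/45, 44/45) → index 8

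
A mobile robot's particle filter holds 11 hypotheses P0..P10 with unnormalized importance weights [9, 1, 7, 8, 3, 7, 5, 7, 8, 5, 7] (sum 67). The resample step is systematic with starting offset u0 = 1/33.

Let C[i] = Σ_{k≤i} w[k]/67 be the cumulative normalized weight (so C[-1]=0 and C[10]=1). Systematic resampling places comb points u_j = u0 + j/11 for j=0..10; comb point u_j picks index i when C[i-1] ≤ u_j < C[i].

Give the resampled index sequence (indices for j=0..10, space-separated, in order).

0 0 2 3 4 5 6 7 8 9 10

C = [9/67, 10/67, 17/67, 25/67, 28/67, 35/67, 40/67, 47/67, 55/67, 60/67, 1]
j=0: u_0=1/33 ∈ [0, 9/67) → index 0
j=1: u_1=4/33 ∈ [0, 9/67) → index 0
j=2: u_2=7/33 ∈ [10/67, 17/67) → index 2
j=3: u_3=10/33 ∈ [17/67, 25/67) → index 3
j=4: u_4=13/33 ∈ [25/67, 28/67) → index 4
j=5: u_5=16/33 ∈ [28/67, 35/67) → index 5
j=6: u_6=19/33 ∈ [35/67, 40/67) → index 6
j=7: u_7=2/3 ∈ [40/67, 47/67) → index 7
j=8: u_8=25/33 ∈ [47/67, 55/67) → index 8
j=9: u_9=28/33 ∈ [55/67, 60/67) → index 9
j=10: u_10=31/33 ∈ [60/67, 1) → index 10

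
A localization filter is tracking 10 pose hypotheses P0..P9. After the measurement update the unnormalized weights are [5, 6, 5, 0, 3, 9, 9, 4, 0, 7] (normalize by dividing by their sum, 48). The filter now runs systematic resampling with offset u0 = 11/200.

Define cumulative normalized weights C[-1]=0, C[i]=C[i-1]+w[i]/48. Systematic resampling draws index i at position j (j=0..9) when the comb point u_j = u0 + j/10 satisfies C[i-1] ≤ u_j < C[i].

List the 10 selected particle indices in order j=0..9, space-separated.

C = [5/48, 11/48, 1/3, 1/3, 19/48, 7/12, 37/48, 41/48, 41/48, 1]
j=0: u_0=11/200 ∈ [0, 5/48) → index 0
j=1: u_1=31/200 ∈ [5/48, 11/48) → index 1
j=2: u_2=51/200 ∈ [11/48, 1/3) → index 2
j=3: u_3=71/200 ∈ [1/3, 19/48) → index 4
j=4: u_4=91/200 ∈ [19/48, 7/12) → index 5
j=5: u_5=111/200 ∈ [19/48, 7/12) → index 5
j=6: u_6=131/200 ∈ [7/12, 37/48) → index 6
j=7: u_7=151/200 ∈ [7/12, 37/48) → index 6
j=8: u_8=171/200 ∈ [41/48, 1) → index 9
j=9: u_9=191/200 ∈ [41/48, 1) → index 9

0 1 2 4 5 5 6 6 9 9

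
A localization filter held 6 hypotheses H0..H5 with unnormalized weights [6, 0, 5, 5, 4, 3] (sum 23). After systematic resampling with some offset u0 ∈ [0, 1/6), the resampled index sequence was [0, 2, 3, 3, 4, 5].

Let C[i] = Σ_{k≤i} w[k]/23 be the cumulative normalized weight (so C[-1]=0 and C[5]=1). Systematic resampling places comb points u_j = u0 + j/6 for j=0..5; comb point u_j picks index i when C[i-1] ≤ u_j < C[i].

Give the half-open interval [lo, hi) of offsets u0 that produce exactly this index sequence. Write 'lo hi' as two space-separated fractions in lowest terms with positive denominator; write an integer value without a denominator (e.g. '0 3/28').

C = [6/23, 6/23, 11/23, 16/23, 20/23, 1]
j=0 picked index 0: u0 ∈ [0, 6/23)
j=1 picked index 2: u0 ∈ [13/138, 43/138)
j=2 picked index 3: u0 ∈ [10/69, 25/69)
j=3 picked index 3: u0 ∈ [-1/46, 9/46)
j=4 picked index 4: u0 ∈ [2/69, 14/69)
j=5 picked index 5: u0 ∈ [5/138, 1/6)
intersection: [10/69, 1/6)

10/69 1/6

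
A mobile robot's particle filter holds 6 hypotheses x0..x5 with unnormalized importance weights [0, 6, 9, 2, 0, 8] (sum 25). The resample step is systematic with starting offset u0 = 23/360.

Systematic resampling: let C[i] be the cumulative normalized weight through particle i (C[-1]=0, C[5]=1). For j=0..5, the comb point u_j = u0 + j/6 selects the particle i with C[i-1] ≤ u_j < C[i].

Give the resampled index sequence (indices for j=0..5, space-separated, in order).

C = [0, 6/25, 3/5, 17/25, 17/25, 1]
j=0: u_0=23/360 ∈ [0, 6/25) → index 1
j=1: u_1=83/360 ∈ [0, 6/25) → index 1
j=2: u_2=143/360 ∈ [6/25, 3/5) → index 2
j=3: u_3=203/360 ∈ [6/25, 3/5) → index 2
j=4: u_4=263/360 ∈ [17/25, 1) → index 5
j=5: u_5=323/360 ∈ [17/25, 1) → index 5

1 1 2 2 5 5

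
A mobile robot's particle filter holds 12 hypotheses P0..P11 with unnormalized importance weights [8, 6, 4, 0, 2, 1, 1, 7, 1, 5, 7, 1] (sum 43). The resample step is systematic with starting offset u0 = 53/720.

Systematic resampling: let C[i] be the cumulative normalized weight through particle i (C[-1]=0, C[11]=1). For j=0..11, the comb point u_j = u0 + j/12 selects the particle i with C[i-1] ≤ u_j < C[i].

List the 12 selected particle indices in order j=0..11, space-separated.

C = [8/43, 14/43, 18/43, 18/43, 20/43, 21/43, 22/43, 29/43, 30/43, 35/43, 42/43, 1]
j=0: u_0=53/720 ∈ [0, 8/43) → index 0
j=1: u_1=113/720 ∈ [0, 8/43) → index 0
j=2: u_2=173/720 ∈ [8/43, 14/43) → index 1
j=3: u_3=233/720 ∈ [8/43, 14/43) → index 1
j=4: u_4=293/720 ∈ [14/43, 18/43) → index 2
j=5: u_5=353/720 ∈ [21/43, 22/43) → index 6
j=6: u_6=413/720 ∈ [22/43, 29/43) → index 7
j=7: u_7=473/720 ∈ [22/43, 29/43) → index 7
j=8: u_8=533/720 ∈ [30/43, 35/43) → index 9
j=9: u_9=593/720 ∈ [35/43, 42/43) → index 10
j=10: u_10=653/720 ∈ [35/43, 42/43) → index 10
j=11: u_11=713/720 ∈ [42/43, 1) → index 11

0 0 1 1 2 6 7 7 9 10 10 11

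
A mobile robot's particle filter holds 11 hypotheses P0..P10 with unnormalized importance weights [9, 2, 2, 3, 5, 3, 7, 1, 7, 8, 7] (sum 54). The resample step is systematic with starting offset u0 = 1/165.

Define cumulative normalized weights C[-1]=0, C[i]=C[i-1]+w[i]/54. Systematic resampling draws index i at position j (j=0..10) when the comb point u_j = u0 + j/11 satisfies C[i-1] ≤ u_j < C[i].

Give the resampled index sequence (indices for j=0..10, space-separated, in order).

C = [1/6, 11/54, 13/54, 8/27, 7/18, 4/9, 31/54, 16/27, 13/18, 47/54, 1]
j=0: u_0=1/165 ∈ [0, 1/6) → index 0
j=1: u_1=16/165 ∈ [0, 1/6) → index 0
j=2: u_2=31/165 ∈ [1/6, 11/54) → index 1
j=3: u_3=46/165 ∈ [13/54, 8/27) → index 3
j=4: u_4=61/165 ∈ [8/27, 7/18) → index 4
j=5: u_5=76/165 ∈ [4/9, 31/54) → index 6
j=6: u_6=91/165 ∈ [4/9, 31/54) → index 6
j=7: u_7=106/165 ∈ [16/27, 13/18) → index 8
j=8: u_8=11/15 ∈ [13/18, 47/54) → index 9
j=9: u_9=136/165 ∈ [13/18, 47/54) → index 9
j=10: u_10=151/165 ∈ [47/54, 1) → index 10

0 0 1 3 4 6 6 8 9 9 10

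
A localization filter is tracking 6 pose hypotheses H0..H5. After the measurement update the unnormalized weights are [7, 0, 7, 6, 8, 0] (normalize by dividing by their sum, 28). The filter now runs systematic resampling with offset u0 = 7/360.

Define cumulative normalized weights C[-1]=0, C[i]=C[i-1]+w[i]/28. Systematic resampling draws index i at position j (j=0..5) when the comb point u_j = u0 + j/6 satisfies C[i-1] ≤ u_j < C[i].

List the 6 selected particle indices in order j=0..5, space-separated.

0 0 2 3 3 4

C = [1/4, 1/4, 1/2, 5/7, 1, 1]
j=0: u_0=7/360 ∈ [0, 1/4) → index 0
j=1: u_1=67/360 ∈ [0, 1/4) → index 0
j=2: u_2=127/360 ∈ [1/4, 1/2) → index 2
j=3: u_3=187/360 ∈ [1/2, 5/7) → index 3
j=4: u_4=247/360 ∈ [1/2, 5/7) → index 3
j=5: u_5=307/360 ∈ [5/7, 1) → index 4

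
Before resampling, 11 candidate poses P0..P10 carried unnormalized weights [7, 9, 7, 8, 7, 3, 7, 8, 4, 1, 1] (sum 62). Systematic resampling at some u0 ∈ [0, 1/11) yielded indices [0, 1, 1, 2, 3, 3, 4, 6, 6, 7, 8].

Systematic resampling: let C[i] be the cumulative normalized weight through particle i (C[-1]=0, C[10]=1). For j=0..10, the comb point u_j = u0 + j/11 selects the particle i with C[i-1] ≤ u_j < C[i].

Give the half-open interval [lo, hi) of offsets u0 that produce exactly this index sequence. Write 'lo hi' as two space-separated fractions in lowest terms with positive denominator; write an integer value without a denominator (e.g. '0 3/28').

C = [7/62, 8/31, 23/62, 1/2, 19/31, 41/62, 24/31, 28/31, 30/31, 61/62, 1]
j=0 picked index 0: u0 ∈ [0, 7/62)
j=1 picked index 1: u0 ∈ [15/682, 57/341)
j=2 picked index 1: u0 ∈ [-47/682, 26/341)
j=3 picked index 2: u0 ∈ [-5/341, 67/682)
j=4 picked index 3: u0 ∈ [5/682, 3/22)
j=5 picked index 3: u0 ∈ [-57/682, 1/22)
j=6 picked index 4: u0 ∈ [-1/22, 23/341)
j=7 picked index 6: u0 ∈ [17/682, 47/341)
j=8 picked index 6: u0 ∈ [-45/682, 16/341)
j=9 picked index 7: u0 ∈ [-15/341, 29/341)
j=10 picked index 8: u0 ∈ [-2/341, 20/341)
intersection: [17/682, 1/22)

17/682 1/22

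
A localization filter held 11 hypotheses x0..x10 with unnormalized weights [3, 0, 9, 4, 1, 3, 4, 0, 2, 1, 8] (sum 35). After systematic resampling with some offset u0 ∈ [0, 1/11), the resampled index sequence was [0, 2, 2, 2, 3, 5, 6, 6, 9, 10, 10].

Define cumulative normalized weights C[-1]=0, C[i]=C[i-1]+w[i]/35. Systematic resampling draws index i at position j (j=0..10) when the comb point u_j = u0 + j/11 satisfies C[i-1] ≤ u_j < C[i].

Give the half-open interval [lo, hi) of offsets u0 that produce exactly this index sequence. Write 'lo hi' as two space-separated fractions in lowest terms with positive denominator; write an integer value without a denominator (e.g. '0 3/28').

C = [3/35, 3/35, 12/35, 16/35, 17/35, 4/7, 24/35, 24/35, 26/35, 27/35, 1]
j=0 picked index 0: u0 ∈ [0, 3/35)
j=1 picked index 2: u0 ∈ [-2/385, 97/385)
j=2 picked index 2: u0 ∈ [-37/385, 62/385)
j=3 picked index 2: u0 ∈ [-72/385, 27/385)
j=4 picked index 3: u0 ∈ [-8/385, 36/385)
j=5 picked index 5: u0 ∈ [12/385, 9/77)
j=6 picked index 6: u0 ∈ [2/77, 54/385)
j=7 picked index 6: u0 ∈ [-5/77, 19/385)
j=8 picked index 9: u0 ∈ [6/385, 17/385)
j=9 picked index 10: u0 ∈ [-18/385, 2/11)
j=10 picked index 10: u0 ∈ [-53/385, 1/11)
intersection: [12/385, 17/385)

12/385 17/385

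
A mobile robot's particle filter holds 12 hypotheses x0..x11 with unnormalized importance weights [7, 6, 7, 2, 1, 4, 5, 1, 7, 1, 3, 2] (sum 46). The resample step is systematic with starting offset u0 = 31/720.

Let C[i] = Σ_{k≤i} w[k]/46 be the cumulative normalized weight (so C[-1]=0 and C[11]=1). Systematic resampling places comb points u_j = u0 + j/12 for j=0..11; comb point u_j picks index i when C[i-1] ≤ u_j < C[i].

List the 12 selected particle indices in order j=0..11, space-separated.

0 0 1 2 2 3 5 6 7 8 9 11

C = [7/46, 13/46, 10/23, 11/23, 1/2, 27/46, 16/23, 33/46, 20/23, 41/46, 22/23, 1]
j=0: u_0=31/720 ∈ [0, 7/46) → index 0
j=1: u_1=91/720 ∈ [0, 7/46) → index 0
j=2: u_2=151/720 ∈ [7/46, 13/46) → index 1
j=3: u_3=211/720 ∈ [13/46, 10/23) → index 2
j=4: u_4=271/720 ∈ [13/46, 10/23) → index 2
j=5: u_5=331/720 ∈ [10/23, 11/23) → index 3
j=6: u_6=391/720 ∈ [1/2, 27/46) → index 5
j=7: u_7=451/720 ∈ [27/46, 16/23) → index 6
j=8: u_8=511/720 ∈ [16/23, 33/46) → index 7
j=9: u_9=571/720 ∈ [33/46, 20/23) → index 8
j=10: u_10=631/720 ∈ [20/23, 41/46) → index 9
j=11: u_11=691/720 ∈ [22/23, 1) → index 11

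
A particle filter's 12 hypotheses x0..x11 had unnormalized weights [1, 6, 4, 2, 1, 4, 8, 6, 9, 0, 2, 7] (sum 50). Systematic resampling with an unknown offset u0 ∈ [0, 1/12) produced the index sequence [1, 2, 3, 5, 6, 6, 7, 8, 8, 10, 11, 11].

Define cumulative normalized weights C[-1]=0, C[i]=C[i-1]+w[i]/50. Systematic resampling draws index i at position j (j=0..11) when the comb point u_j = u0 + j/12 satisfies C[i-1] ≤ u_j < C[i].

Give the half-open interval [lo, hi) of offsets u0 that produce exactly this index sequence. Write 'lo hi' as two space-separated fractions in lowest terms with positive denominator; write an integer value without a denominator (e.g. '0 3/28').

7/100 1/12

C = [1/50, 7/50, 11/50, 13/50, 7/25, 9/25, 13/25, 16/25, 41/50, 41/50, 43/50, 1]
j=0 picked index 1: u0 ∈ [1/50, 7/50)
j=1 picked index 2: u0 ∈ [17/300, 41/300)
j=2 picked index 3: u0 ∈ [4/75, 7/75)
j=3 picked index 5: u0 ∈ [3/100, 11/100)
j=4 picked index 6: u0 ∈ [2/75, 14/75)
j=5 picked index 6: u0 ∈ [-17/300, 31/300)
j=6 picked index 7: u0 ∈ [1/50, 7/50)
j=7 picked index 8: u0 ∈ [17/300, 71/300)
j=8 picked index 8: u0 ∈ [-2/75, 23/150)
j=9 picked index 10: u0 ∈ [7/100, 11/100)
j=10 picked index 11: u0 ∈ [2/75, 1/6)
j=11 picked index 11: u0 ∈ [-17/300, 1/12)
intersection: [7/100, 1/12)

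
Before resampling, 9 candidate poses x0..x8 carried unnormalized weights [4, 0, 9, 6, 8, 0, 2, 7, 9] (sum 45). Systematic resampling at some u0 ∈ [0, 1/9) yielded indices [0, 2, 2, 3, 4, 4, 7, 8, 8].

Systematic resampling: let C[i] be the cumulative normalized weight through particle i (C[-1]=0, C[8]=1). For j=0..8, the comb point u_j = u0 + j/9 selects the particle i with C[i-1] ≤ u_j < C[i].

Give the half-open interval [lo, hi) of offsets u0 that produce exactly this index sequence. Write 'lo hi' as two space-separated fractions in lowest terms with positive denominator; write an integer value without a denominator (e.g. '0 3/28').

C = [4/45, 4/45, 13/45, 19/45, 3/5, 3/5, 29/45, 4/5, 1]
j=0 picked index 0: u0 ∈ [0, 4/45)
j=1 picked index 2: u0 ∈ [-1/45, 8/45)
j=2 picked index 2: u0 ∈ [-2/15, 1/15)
j=3 picked index 3: u0 ∈ [-2/45, 4/45)
j=4 picked index 4: u0 ∈ [-1/45, 7/45)
j=5 picked index 4: u0 ∈ [-2/15, 2/45)
j=6 picked index 7: u0 ∈ [-1/45, 2/15)
j=7 picked index 8: u0 ∈ [1/45, 2/9)
j=8 picked index 8: u0 ∈ [-4/45, 1/9)
intersection: [1/45, 2/45)

1/45 2/45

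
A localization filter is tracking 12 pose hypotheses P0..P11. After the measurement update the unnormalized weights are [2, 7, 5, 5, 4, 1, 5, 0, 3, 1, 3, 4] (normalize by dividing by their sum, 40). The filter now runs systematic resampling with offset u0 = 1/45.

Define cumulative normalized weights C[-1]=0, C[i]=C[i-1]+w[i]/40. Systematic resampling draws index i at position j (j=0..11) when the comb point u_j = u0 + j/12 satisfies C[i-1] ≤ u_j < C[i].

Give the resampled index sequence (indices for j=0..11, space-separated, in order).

0 1 1 2 3 3 4 6 6 8 10 11

C = [1/20, 9/40, 7/20, 19/40, 23/40, 3/5, 29/40, 29/40, 4/5, 33/40, 9/10, 1]
j=0: u_0=1/45 ∈ [0, 1/20) → index 0
j=1: u_1=19/180 ∈ [1/20, 9/40) → index 1
j=2: u_2=17/90 ∈ [1/20, 9/40) → index 1
j=3: u_3=49/180 ∈ [9/40, 7/20) → index 2
j=4: u_4=16/45 ∈ [7/20, 19/40) → index 3
j=5: u_5=79/180 ∈ [7/20, 19/40) → index 3
j=6: u_6=47/90 ∈ [19/40, 23/40) → index 4
j=7: u_7=109/180 ∈ [3/5, 29/40) → index 6
j=8: u_8=31/45 ∈ [3/5, 29/40) → index 6
j=9: u_9=139/180 ∈ [29/40, 4/5) → index 8
j=10: u_10=77/90 ∈ [33/40, 9/10) → index 10
j=11: u_11=169/180 ∈ [9/10, 1) → index 11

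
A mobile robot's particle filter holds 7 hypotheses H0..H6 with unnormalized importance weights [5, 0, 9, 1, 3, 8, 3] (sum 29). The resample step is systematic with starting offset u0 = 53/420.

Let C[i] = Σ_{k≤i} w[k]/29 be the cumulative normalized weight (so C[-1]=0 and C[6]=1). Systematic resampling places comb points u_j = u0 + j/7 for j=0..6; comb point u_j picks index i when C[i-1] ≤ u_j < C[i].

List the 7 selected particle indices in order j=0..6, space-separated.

0 2 2 4 5 5 6

C = [5/29, 5/29, 14/29, 15/29, 18/29, 26/29, 1]
j=0: u_0=53/420 ∈ [0, 5/29) → index 0
j=1: u_1=113/420 ∈ [5/29, 14/29) → index 2
j=2: u_2=173/420 ∈ [5/29, 14/29) → index 2
j=3: u_3=233/420 ∈ [15/29, 18/29) → index 4
j=4: u_4=293/420 ∈ [18/29, 26/29) → index 5
j=5: u_5=353/420 ∈ [18/29, 26/29) → index 5
j=6: u_6=59/60 ∈ [26/29, 1) → index 6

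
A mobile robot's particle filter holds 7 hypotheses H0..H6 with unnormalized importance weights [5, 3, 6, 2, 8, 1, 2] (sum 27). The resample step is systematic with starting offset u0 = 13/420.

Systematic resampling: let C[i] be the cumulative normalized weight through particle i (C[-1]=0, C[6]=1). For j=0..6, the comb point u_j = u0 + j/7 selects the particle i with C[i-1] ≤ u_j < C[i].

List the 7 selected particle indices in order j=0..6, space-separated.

C = [5/27, 8/27, 14/27, 16/27, 8/9, 25/27, 1]
j=0: u_0=13/420 ∈ [0, 5/27) → index 0
j=1: u_1=73/420 ∈ [0, 5/27) → index 0
j=2: u_2=19/60 ∈ [8/27, 14/27) → index 2
j=3: u_3=193/420 ∈ [8/27, 14/27) → index 2
j=4: u_4=253/420 ∈ [16/27, 8/9) → index 4
j=5: u_5=313/420 ∈ [16/27, 8/9) → index 4
j=6: u_6=373/420 ∈ [16/27, 8/9) → index 4

0 0 2 2 4 4 4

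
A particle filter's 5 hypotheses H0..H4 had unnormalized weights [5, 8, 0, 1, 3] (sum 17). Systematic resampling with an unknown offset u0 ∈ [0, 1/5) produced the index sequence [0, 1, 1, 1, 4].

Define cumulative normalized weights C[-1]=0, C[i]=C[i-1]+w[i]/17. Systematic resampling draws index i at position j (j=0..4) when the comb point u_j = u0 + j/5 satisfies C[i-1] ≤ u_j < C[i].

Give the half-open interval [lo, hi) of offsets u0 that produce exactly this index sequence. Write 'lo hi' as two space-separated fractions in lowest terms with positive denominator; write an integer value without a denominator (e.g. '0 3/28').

8/85 14/85

C = [5/17, 13/17, 13/17, 14/17, 1]
j=0 picked index 0: u0 ∈ [0, 5/17)
j=1 picked index 1: u0 ∈ [8/85, 48/85)
j=2 picked index 1: u0 ∈ [-9/85, 31/85)
j=3 picked index 1: u0 ∈ [-26/85, 14/85)
j=4 picked index 4: u0 ∈ [2/85, 1/5)
intersection: [8/85, 14/85)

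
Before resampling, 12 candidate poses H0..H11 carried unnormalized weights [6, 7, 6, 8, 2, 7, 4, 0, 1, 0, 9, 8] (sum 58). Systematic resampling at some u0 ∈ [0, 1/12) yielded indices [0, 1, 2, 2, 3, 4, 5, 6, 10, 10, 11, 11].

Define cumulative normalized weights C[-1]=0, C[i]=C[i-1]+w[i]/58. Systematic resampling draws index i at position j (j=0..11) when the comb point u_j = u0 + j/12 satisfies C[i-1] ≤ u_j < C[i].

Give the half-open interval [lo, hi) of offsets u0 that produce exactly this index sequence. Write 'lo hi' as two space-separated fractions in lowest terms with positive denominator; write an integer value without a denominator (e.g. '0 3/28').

5/87 9/116

C = [3/29, 13/58, 19/58, 27/58, 1/2, 18/29, 20/29, 20/29, 41/58, 41/58, 25/29, 1]
j=0 picked index 0: u0 ∈ [0, 3/29)
j=1 picked index 1: u0 ∈ [7/348, 49/348)
j=2 picked index 2: u0 ∈ [5/87, 14/87)
j=3 picked index 2: u0 ∈ [-3/116, 9/116)
j=4 picked index 3: u0 ∈ [-1/174, 23/174)
j=5 picked index 4: u0 ∈ [17/348, 1/12)
j=6 picked index 5: u0 ∈ [0, 7/58)
j=7 picked index 6: u0 ∈ [13/348, 37/348)
j=8 picked index 10: u0 ∈ [7/174, 17/87)
j=9 picked index 10: u0 ∈ [-5/116, 13/116)
j=10 picked index 11: u0 ∈ [5/174, 1/6)
j=11 picked index 11: u0 ∈ [-19/348, 1/12)
intersection: [5/87, 9/116)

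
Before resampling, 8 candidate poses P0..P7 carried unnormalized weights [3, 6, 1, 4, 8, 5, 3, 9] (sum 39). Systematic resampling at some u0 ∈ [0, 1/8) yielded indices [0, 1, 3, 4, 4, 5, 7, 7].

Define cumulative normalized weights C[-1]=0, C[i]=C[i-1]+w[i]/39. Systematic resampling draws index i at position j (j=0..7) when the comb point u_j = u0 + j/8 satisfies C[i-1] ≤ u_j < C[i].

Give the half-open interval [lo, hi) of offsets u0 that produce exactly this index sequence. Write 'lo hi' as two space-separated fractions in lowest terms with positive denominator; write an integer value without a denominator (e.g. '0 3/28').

C = [1/13, 3/13, 10/39, 14/39, 22/39, 9/13, 10/13, 1]
j=0 picked index 0: u0 ∈ [0, 1/13)
j=1 picked index 1: u0 ∈ [-5/104, 11/104)
j=2 picked index 3: u0 ∈ [1/156, 17/156)
j=3 picked index 4: u0 ∈ [-5/312, 59/312)
j=4 picked index 4: u0 ∈ [-11/78, 5/78)
j=5 picked index 5: u0 ∈ [-19/312, 7/104)
j=6 picked index 7: u0 ∈ [1/52, 1/4)
j=7 picked index 7: u0 ∈ [-11/104, 1/8)
intersection: [1/52, 5/78)

1/52 5/78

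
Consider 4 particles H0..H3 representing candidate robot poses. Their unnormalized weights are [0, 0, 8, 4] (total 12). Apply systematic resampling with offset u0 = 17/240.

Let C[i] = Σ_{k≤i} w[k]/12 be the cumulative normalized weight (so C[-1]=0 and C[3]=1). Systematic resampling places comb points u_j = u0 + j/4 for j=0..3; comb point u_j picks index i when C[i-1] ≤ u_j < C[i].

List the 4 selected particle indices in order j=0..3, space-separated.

2 2 2 3

C = [0, 0, 2/3, 1]
j=0: u_0=17/240 ∈ [0, 2/3) → index 2
j=1: u_1=77/240 ∈ [0, 2/3) → index 2
j=2: u_2=137/240 ∈ [0, 2/3) → index 2
j=3: u_3=197/240 ∈ [2/3, 1) → index 3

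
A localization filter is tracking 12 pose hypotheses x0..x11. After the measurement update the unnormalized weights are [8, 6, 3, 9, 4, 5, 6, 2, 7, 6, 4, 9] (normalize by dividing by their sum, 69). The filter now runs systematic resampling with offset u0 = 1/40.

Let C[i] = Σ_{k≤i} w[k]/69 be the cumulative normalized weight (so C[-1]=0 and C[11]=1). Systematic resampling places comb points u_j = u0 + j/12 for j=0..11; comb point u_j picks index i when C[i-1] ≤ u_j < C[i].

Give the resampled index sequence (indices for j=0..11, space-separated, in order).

0 0 1 3 3 5 6 7 8 9 10 11

C = [8/69, 14/69, 17/69, 26/69, 10/23, 35/69, 41/69, 43/69, 50/69, 56/69, 20/23, 1]
j=0: u_0=1/40 ∈ [0, 8/69) → index 0
j=1: u_1=13/120 ∈ [0, 8/69) → index 0
j=2: u_2=23/120 ∈ [8/69, 14/69) → index 1
j=3: u_3=11/40 ∈ [17/69, 26/69) → index 3
j=4: u_4=43/120 ∈ [17/69, 26/69) → index 3
j=5: u_5=53/120 ∈ [10/23, 35/69) → index 5
j=6: u_6=21/40 ∈ [35/69, 41/69) → index 6
j=7: u_7=73/120 ∈ [41/69, 43/69) → index 7
j=8: u_8=83/120 ∈ [43/69, 50/69) → index 8
j=9: u_9=31/40 ∈ [50/69, 56/69) → index 9
j=10: u_10=103/120 ∈ [56/69, 20/23) → index 10
j=11: u_11=113/120 ∈ [20/23, 1) → index 11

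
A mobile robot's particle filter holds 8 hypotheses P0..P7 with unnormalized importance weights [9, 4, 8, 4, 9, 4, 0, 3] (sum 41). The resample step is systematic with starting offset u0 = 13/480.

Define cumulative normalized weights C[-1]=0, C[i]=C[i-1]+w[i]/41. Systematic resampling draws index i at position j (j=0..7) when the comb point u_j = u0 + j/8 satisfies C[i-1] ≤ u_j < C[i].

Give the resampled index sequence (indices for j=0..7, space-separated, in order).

C = [9/41, 13/41, 21/41, 25/41, 34/41, 38/41, 38/41, 1]
j=0: u_0=13/480 ∈ [0, 9/41) → index 0
j=1: u_1=73/480 ∈ [0, 9/41) → index 0
j=2: u_2=133/480 ∈ [9/41, 13/41) → index 1
j=3: u_3=193/480 ∈ [13/41, 21/41) → index 2
j=4: u_4=253/480 ∈ [21/41, 25/41) → index 3
j=5: u_5=313/480 ∈ [25/41, 34/41) → index 4
j=6: u_6=373/480 ∈ [25/41, 34/41) → index 4
j=7: u_7=433/480 ∈ [34/41, 38/41) → index 5

0 0 1 2 3 4 4 5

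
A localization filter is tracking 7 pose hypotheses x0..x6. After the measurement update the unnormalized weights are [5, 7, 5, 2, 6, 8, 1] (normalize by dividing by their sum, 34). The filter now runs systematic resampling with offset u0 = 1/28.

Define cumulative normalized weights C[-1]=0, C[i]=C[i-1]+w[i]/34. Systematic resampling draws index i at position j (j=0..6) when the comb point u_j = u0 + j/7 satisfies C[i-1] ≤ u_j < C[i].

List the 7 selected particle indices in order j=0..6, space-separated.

C = [5/34, 6/17, 1/2, 19/34, 25/34, 33/34, 1]
j=0: u_0=1/28 ∈ [0, 5/34) → index 0
j=1: u_1=5/28 ∈ [5/34, 6/17) → index 1
j=2: u_2=9/28 ∈ [5/34, 6/17) → index 1
j=3: u_3=13/28 ∈ [6/17, 1/2) → index 2
j=4: u_4=17/28 ∈ [19/34, 25/34) → index 4
j=5: u_5=3/4 ∈ [25/34, 33/34) → index 5
j=6: u_6=25/28 ∈ [25/34, 33/34) → index 5

0 1 1 2 4 5 5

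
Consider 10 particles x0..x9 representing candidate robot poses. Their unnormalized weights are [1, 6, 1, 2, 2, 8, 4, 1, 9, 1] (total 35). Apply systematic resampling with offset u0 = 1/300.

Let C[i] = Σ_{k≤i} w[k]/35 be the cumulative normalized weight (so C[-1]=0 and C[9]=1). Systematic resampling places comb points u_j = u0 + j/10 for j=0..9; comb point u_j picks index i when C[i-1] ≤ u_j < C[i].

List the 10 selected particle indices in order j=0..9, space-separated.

0 1 2 4 5 5 6 7 8 8

C = [1/35, 1/5, 8/35, 2/7, 12/35, 4/7, 24/35, 5/7, 34/35, 1]
j=0: u_0=1/300 ∈ [0, 1/35) → index 0
j=1: u_1=31/300 ∈ [1/35, 1/5) → index 1
j=2: u_2=61/300 ∈ [1/5, 8/35) → index 2
j=3: u_3=91/300 ∈ [2/7, 12/35) → index 4
j=4: u_4=121/300 ∈ [12/35, 4/7) → index 5
j=5: u_5=151/300 ∈ [12/35, 4/7) → index 5
j=6: u_6=181/300 ∈ [4/7, 24/35) → index 6
j=7: u_7=211/300 ∈ [24/35, 5/7) → index 7
j=8: u_8=241/300 ∈ [5/7, 34/35) → index 8
j=9: u_9=271/300 ∈ [5/7, 34/35) → index 8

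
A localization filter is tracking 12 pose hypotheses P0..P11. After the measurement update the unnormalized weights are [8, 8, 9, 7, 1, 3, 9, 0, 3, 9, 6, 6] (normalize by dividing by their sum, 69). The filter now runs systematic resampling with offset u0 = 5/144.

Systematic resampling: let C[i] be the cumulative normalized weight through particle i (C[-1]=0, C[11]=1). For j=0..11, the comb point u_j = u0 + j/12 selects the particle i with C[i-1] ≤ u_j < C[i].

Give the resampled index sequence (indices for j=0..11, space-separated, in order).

C = [8/69, 16/69, 25/69, 32/69, 11/23, 12/23, 15/23, 15/23, 16/23, 19/23, 21/23, 1]
j=0: u_0=5/144 ∈ [0, 8/69) → index 0
j=1: u_1=17/144 ∈ [8/69, 16/69) → index 1
j=2: u_2=29/144 ∈ [8/69, 16/69) → index 1
j=3: u_3=41/144 ∈ [16/69, 25/69) → index 2
j=4: u_4=53/144 ∈ [25/69, 32/69) → index 3
j=5: u_5=65/144 ∈ [25/69, 32/69) → index 3
j=6: u_6=77/144 ∈ [12/23, 15/23) → index 6
j=7: u_7=89/144 ∈ [12/23, 15/23) → index 6
j=8: u_8=101/144 ∈ [16/23, 19/23) → index 9
j=9: u_9=113/144 ∈ [16/23, 19/23) → index 9
j=10: u_10=125/144 ∈ [19/23, 21/23) → index 10
j=11: u_11=137/144 ∈ [21/23, 1) → index 11

0 1 1 2 3 3 6 6 9 9 10 11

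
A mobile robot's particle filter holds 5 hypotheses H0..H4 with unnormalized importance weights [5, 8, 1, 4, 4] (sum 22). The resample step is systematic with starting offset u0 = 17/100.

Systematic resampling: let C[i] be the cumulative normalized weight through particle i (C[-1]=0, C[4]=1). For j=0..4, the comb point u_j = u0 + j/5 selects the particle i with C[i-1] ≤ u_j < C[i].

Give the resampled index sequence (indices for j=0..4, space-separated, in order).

C = [5/22, 13/22, 7/11, 9/11, 1]
j=0: u_0=17/100 ∈ [0, 5/22) → index 0
j=1: u_1=37/100 ∈ [5/22, 13/22) → index 1
j=2: u_2=57/100 ∈ [5/22, 13/22) → index 1
j=3: u_3=77/100 ∈ [7/11, 9/11) → index 3
j=4: u_4=97/100 ∈ [9/11, 1) → index 4

0 1 1 3 4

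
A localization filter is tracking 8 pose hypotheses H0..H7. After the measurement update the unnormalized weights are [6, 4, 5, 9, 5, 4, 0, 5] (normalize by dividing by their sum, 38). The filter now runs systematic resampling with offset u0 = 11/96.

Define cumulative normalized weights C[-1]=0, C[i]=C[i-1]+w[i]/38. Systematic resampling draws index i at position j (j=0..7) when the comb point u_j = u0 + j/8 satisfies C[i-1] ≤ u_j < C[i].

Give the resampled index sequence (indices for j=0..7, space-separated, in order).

C = [3/19, 5/19, 15/38, 12/19, 29/38, 33/38, 33/38, 1]
j=0: u_0=11/96 ∈ [0, 3/19) → index 0
j=1: u_1=23/96 ∈ [3/19, 5/19) → index 1
j=2: u_2=35/96 ∈ [5/19, 15/38) → index 2
j=3: u_3=47/96 ∈ [15/38, 12/19) → index 3
j=4: u_4=59/96 ∈ [15/38, 12/19) → index 3
j=5: u_5=71/96 ∈ [12/19, 29/38) → index 4
j=6: u_6=83/96 ∈ [29/38, 33/38) → index 5
j=7: u_7=95/96 ∈ [33/38, 1) → index 7

0 1 2 3 3 4 5 7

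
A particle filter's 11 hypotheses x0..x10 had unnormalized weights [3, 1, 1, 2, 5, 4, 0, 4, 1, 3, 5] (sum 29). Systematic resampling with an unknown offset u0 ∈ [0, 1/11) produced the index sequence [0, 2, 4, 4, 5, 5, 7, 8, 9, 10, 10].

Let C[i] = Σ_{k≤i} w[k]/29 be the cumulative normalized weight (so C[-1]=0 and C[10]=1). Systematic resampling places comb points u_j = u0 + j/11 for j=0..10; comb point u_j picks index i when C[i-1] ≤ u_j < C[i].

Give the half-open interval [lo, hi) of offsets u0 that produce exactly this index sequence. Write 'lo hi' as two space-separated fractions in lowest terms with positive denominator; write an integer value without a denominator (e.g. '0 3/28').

C = [3/29, 4/29, 5/29, 7/29, 12/29, 16/29, 16/29, 20/29, 21/29, 24/29, 1]
j=0 picked index 0: u0 ∈ [0, 3/29)
j=1 picked index 2: u0 ∈ [15/319, 26/319)
j=2 picked index 4: u0 ∈ [19/319, 74/319)
j=3 picked index 4: u0 ∈ [-10/319, 45/319)
j=4 picked index 5: u0 ∈ [16/319, 60/319)
j=5 picked index 5: u0 ∈ [-13/319, 31/319)
j=6 picked index 7: u0 ∈ [2/319, 46/319)
j=7 picked index 8: u0 ∈ [17/319, 28/319)
j=8 picked index 9: u0 ∈ [-1/319, 32/319)
j=9 picked index 10: u0 ∈ [3/319, 2/11)
j=10 picked index 10: u0 ∈ [-26/319, 1/11)
intersection: [19/319, 26/319)

19/319 26/319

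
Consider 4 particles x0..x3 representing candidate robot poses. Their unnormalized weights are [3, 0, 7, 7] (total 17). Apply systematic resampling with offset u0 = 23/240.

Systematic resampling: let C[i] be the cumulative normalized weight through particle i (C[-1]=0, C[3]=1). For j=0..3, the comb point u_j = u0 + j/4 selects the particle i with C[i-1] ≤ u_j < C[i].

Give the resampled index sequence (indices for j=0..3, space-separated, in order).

C = [3/17, 3/17, 10/17, 1]
j=0: u_0=23/240 ∈ [0, 3/17) → index 0
j=1: u_1=83/240 ∈ [3/17, 10/17) → index 2
j=2: u_2=143/240 ∈ [10/17, 1) → index 3
j=3: u_3=203/240 ∈ [10/17, 1) → index 3

0 2 3 3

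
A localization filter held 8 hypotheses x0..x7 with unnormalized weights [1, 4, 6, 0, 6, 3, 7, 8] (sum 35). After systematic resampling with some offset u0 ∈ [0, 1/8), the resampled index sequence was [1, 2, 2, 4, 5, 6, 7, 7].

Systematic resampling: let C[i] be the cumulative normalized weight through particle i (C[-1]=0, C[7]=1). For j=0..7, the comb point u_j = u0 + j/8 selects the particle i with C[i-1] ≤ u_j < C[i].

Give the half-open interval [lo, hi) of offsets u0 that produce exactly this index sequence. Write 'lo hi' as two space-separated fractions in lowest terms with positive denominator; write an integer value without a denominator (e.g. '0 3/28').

C = [1/35, 1/7, 11/35, 11/35, 17/35, 4/7, 27/35, 1]
j=0 picked index 1: u0 ∈ [1/35, 1/7)
j=1 picked index 2: u0 ∈ [1/56, 53/280)
j=2 picked index 2: u0 ∈ [-3/28, 9/140)
j=3 picked index 4: u0 ∈ [-17/280, 31/280)
j=4 picked index 5: u0 ∈ [-1/70, 1/14)
j=5 picked index 6: u0 ∈ [-3/56, 41/280)
j=6 picked index 7: u0 ∈ [3/140, 1/4)
j=7 picked index 7: u0 ∈ [-29/280, 1/8)
intersection: [1/35, 9/140)

1/35 9/140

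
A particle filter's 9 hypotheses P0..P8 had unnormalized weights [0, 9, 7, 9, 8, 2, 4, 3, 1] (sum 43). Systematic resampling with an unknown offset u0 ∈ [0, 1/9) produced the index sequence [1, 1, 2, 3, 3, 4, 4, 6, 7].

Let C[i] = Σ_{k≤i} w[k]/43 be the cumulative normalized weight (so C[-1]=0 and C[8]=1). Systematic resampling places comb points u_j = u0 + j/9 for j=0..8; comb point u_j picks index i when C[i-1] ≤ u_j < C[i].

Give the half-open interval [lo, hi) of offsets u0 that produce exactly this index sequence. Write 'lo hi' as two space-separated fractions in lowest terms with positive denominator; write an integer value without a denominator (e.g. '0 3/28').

C = [0, 9/43, 16/43, 25/43, 33/43, 35/43, 39/43, 42/43, 1]
j=0 picked index 1: u0 ∈ [0, 9/43)
j=1 picked index 1: u0 ∈ [-1/9, 38/387)
j=2 picked index 2: u0 ∈ [-5/387, 58/387)
j=3 picked index 3: u0 ∈ [5/129, 32/129)
j=4 picked index 3: u0 ∈ [-28/387, 53/387)
j=5 picked index 4: u0 ∈ [10/387, 82/387)
j=6 picked index 4: u0 ∈ [-11/129, 13/129)
j=7 picked index 6: u0 ∈ [14/387, 50/387)
j=8 picked index 7: u0 ∈ [7/387, 34/387)
intersection: [5/129, 34/387)

5/129 34/387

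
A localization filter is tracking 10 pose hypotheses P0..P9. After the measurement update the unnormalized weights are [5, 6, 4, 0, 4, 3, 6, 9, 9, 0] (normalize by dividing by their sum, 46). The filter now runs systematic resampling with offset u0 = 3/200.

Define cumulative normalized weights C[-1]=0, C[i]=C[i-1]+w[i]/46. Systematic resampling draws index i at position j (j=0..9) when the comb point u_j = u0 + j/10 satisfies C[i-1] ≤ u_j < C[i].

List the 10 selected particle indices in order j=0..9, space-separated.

0 1 1 2 5 6 7 7 8 8

C = [5/46, 11/46, 15/46, 15/46, 19/46, 11/23, 14/23, 37/46, 1, 1]
j=0: u_0=3/200 ∈ [0, 5/46) → index 0
j=1: u_1=23/200 ∈ [5/46, 11/46) → index 1
j=2: u_2=43/200 ∈ [5/46, 11/46) → index 1
j=3: u_3=63/200 ∈ [11/46, 15/46) → index 2
j=4: u_4=83/200 ∈ [19/46, 11/23) → index 5
j=5: u_5=103/200 ∈ [11/23, 14/23) → index 6
j=6: u_6=123/200 ∈ [14/23, 37/46) → index 7
j=7: u_7=143/200 ∈ [14/23, 37/46) → index 7
j=8: u_8=163/200 ∈ [37/46, 1) → index 8
j=9: u_9=183/200 ∈ [37/46, 1) → index 8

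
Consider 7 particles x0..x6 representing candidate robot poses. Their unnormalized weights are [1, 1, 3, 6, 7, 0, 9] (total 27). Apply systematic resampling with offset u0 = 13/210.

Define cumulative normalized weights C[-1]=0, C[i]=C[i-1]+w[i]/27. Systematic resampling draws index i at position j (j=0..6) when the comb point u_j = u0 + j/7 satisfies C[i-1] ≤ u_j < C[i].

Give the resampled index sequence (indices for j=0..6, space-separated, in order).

C = [1/27, 2/27, 5/27, 11/27, 2/3, 2/3, 1]
j=0: u_0=13/210 ∈ [1/27, 2/27) → index 1
j=1: u_1=43/210 ∈ [5/27, 11/27) → index 3
j=2: u_2=73/210 ∈ [5/27, 11/27) → index 3
j=3: u_3=103/210 ∈ [11/27, 2/3) → index 4
j=4: u_4=19/30 ∈ [11/27, 2/3) → index 4
j=5: u_5=163/210 ∈ [2/3, 1) → index 6
j=6: u_6=193/210 ∈ [2/3, 1) → index 6

1 3 3 4 4 6 6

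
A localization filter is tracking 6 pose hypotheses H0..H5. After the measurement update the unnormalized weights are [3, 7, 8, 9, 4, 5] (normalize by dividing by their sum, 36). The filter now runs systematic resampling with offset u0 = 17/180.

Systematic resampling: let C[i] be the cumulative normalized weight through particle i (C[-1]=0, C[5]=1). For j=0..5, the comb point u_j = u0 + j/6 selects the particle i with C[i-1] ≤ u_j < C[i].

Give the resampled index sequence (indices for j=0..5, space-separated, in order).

1 1 2 3 4 5

C = [1/12, 5/18, 1/2, 3/4, 31/36, 1]
j=0: u_0=17/180 ∈ [1/12, 5/18) → index 1
j=1: u_1=47/180 ∈ [1/12, 5/18) → index 1
j=2: u_2=77/180 ∈ [5/18, 1/2) → index 2
j=3: u_3=107/180 ∈ [1/2, 3/4) → index 3
j=4: u_4=137/180 ∈ [3/4, 31/36) → index 4
j=5: u_5=167/180 ∈ [31/36, 1) → index 5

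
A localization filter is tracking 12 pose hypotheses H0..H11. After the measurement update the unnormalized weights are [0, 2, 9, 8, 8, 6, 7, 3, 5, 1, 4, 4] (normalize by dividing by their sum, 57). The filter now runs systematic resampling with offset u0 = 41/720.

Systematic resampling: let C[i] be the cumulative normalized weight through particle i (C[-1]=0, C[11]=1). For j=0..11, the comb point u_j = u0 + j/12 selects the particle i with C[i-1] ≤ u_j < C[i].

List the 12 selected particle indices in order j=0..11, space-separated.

2 2 3 3 4 4 5 6 7 8 10 11

C = [0, 2/57, 11/57, 1/3, 9/19, 11/19, 40/57, 43/57, 16/19, 49/57, 53/57, 1]
j=0: u_0=41/720 ∈ [2/57, 11/57) → index 2
j=1: u_1=101/720 ∈ [2/57, 11/57) → index 2
j=2: u_2=161/720 ∈ [11/57, 1/3) → index 3
j=3: u_3=221/720 ∈ [11/57, 1/3) → index 3
j=4: u_4=281/720 ∈ [1/3, 9/19) → index 4
j=5: u_5=341/720 ∈ [1/3, 9/19) → index 4
j=6: u_6=401/720 ∈ [9/19, 11/19) → index 5
j=7: u_7=461/720 ∈ [11/19, 40/57) → index 6
j=8: u_8=521/720 ∈ [40/57, 43/57) → index 7
j=9: u_9=581/720 ∈ [43/57, 16/19) → index 8
j=10: u_10=641/720 ∈ [49/57, 53/57) → index 10
j=11: u_11=701/720 ∈ [53/57, 1) → index 11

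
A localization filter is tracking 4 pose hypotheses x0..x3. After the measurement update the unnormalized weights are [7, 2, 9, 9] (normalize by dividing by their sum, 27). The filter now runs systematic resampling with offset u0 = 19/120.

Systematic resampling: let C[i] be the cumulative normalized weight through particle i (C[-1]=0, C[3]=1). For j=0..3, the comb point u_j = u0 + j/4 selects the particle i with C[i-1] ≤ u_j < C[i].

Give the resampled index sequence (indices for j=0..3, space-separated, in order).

C = [7/27, 1/3, 2/3, 1]
j=0: u_0=19/120 ∈ [0, 7/27) → index 0
j=1: u_1=49/120 ∈ [1/3, 2/3) → index 2
j=2: u_2=79/120 ∈ [1/3, 2/3) → index 2
j=3: u_3=109/120 ∈ [2/3, 1) → index 3

0 2 2 3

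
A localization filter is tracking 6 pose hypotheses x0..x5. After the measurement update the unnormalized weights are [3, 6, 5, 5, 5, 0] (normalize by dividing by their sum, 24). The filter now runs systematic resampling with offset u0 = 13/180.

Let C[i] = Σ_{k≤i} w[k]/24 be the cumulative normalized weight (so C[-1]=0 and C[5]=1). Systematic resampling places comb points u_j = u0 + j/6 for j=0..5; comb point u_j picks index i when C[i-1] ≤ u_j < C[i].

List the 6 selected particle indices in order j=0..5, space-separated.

0 1 2 2 3 4

C = [1/8, 3/8, 7/12, 19/24, 1, 1]
j=0: u_0=13/180 ∈ [0, 1/8) → index 0
j=1: u_1=43/180 ∈ [1/8, 3/8) → index 1
j=2: u_2=73/180 ∈ [3/8, 7/12) → index 2
j=3: u_3=103/180 ∈ [3/8, 7/12) → index 2
j=4: u_4=133/180 ∈ [7/12, 19/24) → index 3
j=5: u_5=163/180 ∈ [19/24, 1) → index 4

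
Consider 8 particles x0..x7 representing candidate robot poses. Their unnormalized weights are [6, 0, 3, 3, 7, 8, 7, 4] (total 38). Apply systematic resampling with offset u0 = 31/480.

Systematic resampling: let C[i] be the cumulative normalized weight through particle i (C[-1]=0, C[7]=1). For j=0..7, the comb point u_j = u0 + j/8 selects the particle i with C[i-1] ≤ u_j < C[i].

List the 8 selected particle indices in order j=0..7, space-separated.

0 2 3 4 5 5 6 7

C = [3/19, 3/19, 9/38, 6/19, 1/2, 27/38, 17/19, 1]
j=0: u_0=31/480 ∈ [0, 3/19) → index 0
j=1: u_1=91/480 ∈ [3/19, 9/38) → index 2
j=2: u_2=151/480 ∈ [9/38, 6/19) → index 3
j=3: u_3=211/480 ∈ [6/19, 1/2) → index 4
j=4: u_4=271/480 ∈ [1/2, 27/38) → index 5
j=5: u_5=331/480 ∈ [1/2, 27/38) → index 5
j=6: u_6=391/480 ∈ [27/38, 17/19) → index 6
j=7: u_7=451/480 ∈ [17/19, 1) → index 7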